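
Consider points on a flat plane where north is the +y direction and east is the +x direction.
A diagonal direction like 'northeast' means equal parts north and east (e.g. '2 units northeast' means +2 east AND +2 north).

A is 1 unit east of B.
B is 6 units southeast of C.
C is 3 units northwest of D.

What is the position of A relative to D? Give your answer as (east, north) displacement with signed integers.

Answer: A is at (east=4, north=-3) relative to D.

Derivation:
Place D at the origin (east=0, north=0).
  C is 3 units northwest of D: delta (east=-3, north=+3); C at (east=-3, north=3).
  B is 6 units southeast of C: delta (east=+6, north=-6); B at (east=3, north=-3).
  A is 1 unit east of B: delta (east=+1, north=+0); A at (east=4, north=-3).
Therefore A relative to D: (east=4, north=-3).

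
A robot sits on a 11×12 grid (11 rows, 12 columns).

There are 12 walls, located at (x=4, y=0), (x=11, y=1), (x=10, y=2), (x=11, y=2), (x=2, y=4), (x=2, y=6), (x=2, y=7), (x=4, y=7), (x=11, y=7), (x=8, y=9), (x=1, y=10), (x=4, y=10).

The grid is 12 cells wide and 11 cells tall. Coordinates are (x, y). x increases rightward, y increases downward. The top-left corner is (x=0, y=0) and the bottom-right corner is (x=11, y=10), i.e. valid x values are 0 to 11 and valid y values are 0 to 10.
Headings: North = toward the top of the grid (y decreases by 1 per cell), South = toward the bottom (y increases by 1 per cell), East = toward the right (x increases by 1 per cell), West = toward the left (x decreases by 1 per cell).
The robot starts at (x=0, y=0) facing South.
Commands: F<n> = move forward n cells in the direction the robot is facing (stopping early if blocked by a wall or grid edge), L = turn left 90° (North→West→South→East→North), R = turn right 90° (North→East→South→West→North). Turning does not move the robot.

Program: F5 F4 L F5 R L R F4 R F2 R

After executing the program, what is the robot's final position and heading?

Start: (x=0, y=0), facing South
  F5: move forward 5, now at (x=0, y=5)
  F4: move forward 4, now at (x=0, y=9)
  L: turn left, now facing East
  F5: move forward 5, now at (x=5, y=9)
  R: turn right, now facing South
  L: turn left, now facing East
  R: turn right, now facing South
  F4: move forward 1/4 (blocked), now at (x=5, y=10)
  R: turn right, now facing West
  F2: move forward 0/2 (blocked), now at (x=5, y=10)
  R: turn right, now facing North
Final: (x=5, y=10), facing North

Answer: Final position: (x=5, y=10), facing North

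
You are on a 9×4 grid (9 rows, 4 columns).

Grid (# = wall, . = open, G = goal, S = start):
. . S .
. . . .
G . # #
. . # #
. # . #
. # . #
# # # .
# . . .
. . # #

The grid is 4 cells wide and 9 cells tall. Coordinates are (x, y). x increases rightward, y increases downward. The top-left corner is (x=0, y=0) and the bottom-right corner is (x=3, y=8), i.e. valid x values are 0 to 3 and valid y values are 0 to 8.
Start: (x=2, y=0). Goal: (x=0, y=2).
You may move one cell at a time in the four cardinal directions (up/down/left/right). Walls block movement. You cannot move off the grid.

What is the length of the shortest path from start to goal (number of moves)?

Answer: Shortest path length: 4

Derivation:
BFS from (x=2, y=0) until reaching (x=0, y=2):
  Distance 0: (x=2, y=0)
  Distance 1: (x=1, y=0), (x=3, y=0), (x=2, y=1)
  Distance 2: (x=0, y=0), (x=1, y=1), (x=3, y=1)
  Distance 3: (x=0, y=1), (x=1, y=2)
  Distance 4: (x=0, y=2), (x=1, y=3)  <- goal reached here
One shortest path (4 moves): (x=2, y=0) -> (x=1, y=0) -> (x=0, y=0) -> (x=0, y=1) -> (x=0, y=2)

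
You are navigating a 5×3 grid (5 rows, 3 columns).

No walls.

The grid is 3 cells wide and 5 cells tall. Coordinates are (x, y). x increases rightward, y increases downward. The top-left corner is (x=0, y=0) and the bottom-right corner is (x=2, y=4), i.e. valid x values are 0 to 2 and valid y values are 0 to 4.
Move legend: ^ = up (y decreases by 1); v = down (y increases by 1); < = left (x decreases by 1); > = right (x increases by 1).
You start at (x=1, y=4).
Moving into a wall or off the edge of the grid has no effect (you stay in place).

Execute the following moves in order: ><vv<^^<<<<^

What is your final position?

Start: (x=1, y=4)
  > (right): (x=1, y=4) -> (x=2, y=4)
  < (left): (x=2, y=4) -> (x=1, y=4)
  v (down): blocked, stay at (x=1, y=4)
  v (down): blocked, stay at (x=1, y=4)
  < (left): (x=1, y=4) -> (x=0, y=4)
  ^ (up): (x=0, y=4) -> (x=0, y=3)
  ^ (up): (x=0, y=3) -> (x=0, y=2)
  [×4]< (left): blocked, stay at (x=0, y=2)
  ^ (up): (x=0, y=2) -> (x=0, y=1)
Final: (x=0, y=1)

Answer: Final position: (x=0, y=1)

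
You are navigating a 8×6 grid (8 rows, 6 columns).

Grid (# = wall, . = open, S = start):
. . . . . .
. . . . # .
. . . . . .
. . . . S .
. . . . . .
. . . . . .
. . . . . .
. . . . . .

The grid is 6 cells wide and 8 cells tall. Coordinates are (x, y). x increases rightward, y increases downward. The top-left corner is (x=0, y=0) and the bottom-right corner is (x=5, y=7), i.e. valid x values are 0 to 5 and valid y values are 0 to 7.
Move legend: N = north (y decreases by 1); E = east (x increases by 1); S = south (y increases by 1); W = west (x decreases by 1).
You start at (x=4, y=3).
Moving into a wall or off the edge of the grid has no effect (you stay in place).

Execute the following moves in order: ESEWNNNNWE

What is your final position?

Start: (x=4, y=3)
  E (east): (x=4, y=3) -> (x=5, y=3)
  S (south): (x=5, y=3) -> (x=5, y=4)
  E (east): blocked, stay at (x=5, y=4)
  W (west): (x=5, y=4) -> (x=4, y=4)
  N (north): (x=4, y=4) -> (x=4, y=3)
  N (north): (x=4, y=3) -> (x=4, y=2)
  N (north): blocked, stay at (x=4, y=2)
  N (north): blocked, stay at (x=4, y=2)
  W (west): (x=4, y=2) -> (x=3, y=2)
  E (east): (x=3, y=2) -> (x=4, y=2)
Final: (x=4, y=2)

Answer: Final position: (x=4, y=2)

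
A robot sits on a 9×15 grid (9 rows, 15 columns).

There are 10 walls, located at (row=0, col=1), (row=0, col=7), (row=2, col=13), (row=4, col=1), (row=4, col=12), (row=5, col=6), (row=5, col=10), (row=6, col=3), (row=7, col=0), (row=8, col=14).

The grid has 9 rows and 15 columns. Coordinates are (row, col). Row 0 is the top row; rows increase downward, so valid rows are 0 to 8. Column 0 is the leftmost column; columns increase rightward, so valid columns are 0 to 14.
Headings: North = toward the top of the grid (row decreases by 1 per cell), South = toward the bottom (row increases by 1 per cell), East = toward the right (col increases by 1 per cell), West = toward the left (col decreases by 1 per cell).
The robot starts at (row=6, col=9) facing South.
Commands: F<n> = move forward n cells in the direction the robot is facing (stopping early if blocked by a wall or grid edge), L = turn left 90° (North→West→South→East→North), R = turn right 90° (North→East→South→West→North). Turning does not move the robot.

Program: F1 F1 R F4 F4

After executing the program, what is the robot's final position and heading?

Answer: Final position: (row=8, col=1), facing West

Derivation:
Start: (row=6, col=9), facing South
  F1: move forward 1, now at (row=7, col=9)
  F1: move forward 1, now at (row=8, col=9)
  R: turn right, now facing West
  F4: move forward 4, now at (row=8, col=5)
  F4: move forward 4, now at (row=8, col=1)
Final: (row=8, col=1), facing West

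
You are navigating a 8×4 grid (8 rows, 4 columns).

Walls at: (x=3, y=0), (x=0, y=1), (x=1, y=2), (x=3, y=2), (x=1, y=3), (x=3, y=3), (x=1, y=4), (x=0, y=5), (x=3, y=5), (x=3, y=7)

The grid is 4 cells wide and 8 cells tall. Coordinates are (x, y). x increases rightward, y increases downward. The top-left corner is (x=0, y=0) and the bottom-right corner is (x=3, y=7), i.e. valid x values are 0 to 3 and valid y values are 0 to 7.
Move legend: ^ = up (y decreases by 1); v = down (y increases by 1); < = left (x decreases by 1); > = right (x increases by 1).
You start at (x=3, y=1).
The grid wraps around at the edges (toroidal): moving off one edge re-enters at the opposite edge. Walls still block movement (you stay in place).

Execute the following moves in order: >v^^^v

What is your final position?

Start: (x=3, y=1)
  > (right): blocked, stay at (x=3, y=1)
  v (down): blocked, stay at (x=3, y=1)
  [×3]^ (up): blocked, stay at (x=3, y=1)
  v (down): blocked, stay at (x=3, y=1)
Final: (x=3, y=1)

Answer: Final position: (x=3, y=1)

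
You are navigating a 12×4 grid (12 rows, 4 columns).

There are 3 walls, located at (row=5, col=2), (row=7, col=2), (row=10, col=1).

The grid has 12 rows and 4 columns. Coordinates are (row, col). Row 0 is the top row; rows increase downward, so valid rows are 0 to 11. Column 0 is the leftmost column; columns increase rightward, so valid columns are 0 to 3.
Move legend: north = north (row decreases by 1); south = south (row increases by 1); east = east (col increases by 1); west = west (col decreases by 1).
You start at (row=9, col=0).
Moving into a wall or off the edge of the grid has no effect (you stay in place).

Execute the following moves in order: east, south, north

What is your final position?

Answer: Final position: (row=8, col=1)

Derivation:
Start: (row=9, col=0)
  east (east): (row=9, col=0) -> (row=9, col=1)
  south (south): blocked, stay at (row=9, col=1)
  north (north): (row=9, col=1) -> (row=8, col=1)
Final: (row=8, col=1)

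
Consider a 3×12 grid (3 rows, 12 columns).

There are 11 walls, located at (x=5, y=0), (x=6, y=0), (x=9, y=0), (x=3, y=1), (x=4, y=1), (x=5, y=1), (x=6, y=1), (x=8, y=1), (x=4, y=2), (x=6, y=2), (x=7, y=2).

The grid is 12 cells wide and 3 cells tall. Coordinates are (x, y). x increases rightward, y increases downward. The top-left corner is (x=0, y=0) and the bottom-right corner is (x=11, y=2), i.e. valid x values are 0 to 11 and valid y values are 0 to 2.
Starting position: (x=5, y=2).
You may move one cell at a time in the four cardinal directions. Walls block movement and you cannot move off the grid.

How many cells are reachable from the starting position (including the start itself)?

Answer: Reachable cells: 1

Derivation:
BFS flood-fill from (x=5, y=2):
  Distance 0: (x=5, y=2)
Total reachable: 1 (grid has 25 open cells total)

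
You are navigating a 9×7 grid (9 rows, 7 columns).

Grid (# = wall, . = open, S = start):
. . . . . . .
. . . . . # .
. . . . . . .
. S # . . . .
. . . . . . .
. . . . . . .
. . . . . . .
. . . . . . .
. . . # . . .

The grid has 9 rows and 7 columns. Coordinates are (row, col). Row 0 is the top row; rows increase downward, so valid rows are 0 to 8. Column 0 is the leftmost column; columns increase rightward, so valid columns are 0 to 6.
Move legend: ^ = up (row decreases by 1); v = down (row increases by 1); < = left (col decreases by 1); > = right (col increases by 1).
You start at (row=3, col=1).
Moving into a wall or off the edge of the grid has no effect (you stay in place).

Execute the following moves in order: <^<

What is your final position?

Start: (row=3, col=1)
  < (left): (row=3, col=1) -> (row=3, col=0)
  ^ (up): (row=3, col=0) -> (row=2, col=0)
  < (left): blocked, stay at (row=2, col=0)
Final: (row=2, col=0)

Answer: Final position: (row=2, col=0)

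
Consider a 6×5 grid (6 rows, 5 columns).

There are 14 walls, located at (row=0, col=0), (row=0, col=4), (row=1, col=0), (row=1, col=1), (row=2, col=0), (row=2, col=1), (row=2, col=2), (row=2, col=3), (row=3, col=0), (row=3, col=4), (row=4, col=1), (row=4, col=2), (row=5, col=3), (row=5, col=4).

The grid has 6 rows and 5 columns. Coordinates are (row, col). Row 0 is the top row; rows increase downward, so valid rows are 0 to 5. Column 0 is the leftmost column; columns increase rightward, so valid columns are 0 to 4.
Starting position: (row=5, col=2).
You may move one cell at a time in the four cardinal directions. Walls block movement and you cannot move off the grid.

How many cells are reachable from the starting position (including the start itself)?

BFS flood-fill from (row=5, col=2):
  Distance 0: (row=5, col=2)
  Distance 1: (row=5, col=1)
  Distance 2: (row=5, col=0)
  Distance 3: (row=4, col=0)
Total reachable: 4 (grid has 16 open cells total)

Answer: Reachable cells: 4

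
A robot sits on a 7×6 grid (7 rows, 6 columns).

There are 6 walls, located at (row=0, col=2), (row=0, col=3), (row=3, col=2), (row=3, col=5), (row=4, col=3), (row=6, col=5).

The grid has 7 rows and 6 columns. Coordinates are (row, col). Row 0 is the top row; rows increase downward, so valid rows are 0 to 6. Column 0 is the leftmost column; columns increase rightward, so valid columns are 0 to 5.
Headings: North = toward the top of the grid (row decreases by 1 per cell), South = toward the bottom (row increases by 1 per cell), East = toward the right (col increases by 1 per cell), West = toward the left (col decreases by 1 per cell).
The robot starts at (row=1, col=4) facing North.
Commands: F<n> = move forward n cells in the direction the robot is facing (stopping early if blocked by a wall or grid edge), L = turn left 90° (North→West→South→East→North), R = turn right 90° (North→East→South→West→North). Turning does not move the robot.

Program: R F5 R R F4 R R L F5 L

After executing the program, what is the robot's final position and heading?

Start: (row=1, col=4), facing North
  R: turn right, now facing East
  F5: move forward 1/5 (blocked), now at (row=1, col=5)
  R: turn right, now facing South
  R: turn right, now facing West
  F4: move forward 4, now at (row=1, col=1)
  R: turn right, now facing North
  R: turn right, now facing East
  L: turn left, now facing North
  F5: move forward 1/5 (blocked), now at (row=0, col=1)
  L: turn left, now facing West
Final: (row=0, col=1), facing West

Answer: Final position: (row=0, col=1), facing West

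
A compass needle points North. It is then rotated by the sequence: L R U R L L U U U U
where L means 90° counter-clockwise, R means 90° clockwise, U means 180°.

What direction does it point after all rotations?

Answer: Final heading: East

Derivation:
Start: North
  L (left (90° counter-clockwise)) -> West
  R (right (90° clockwise)) -> North
  U (U-turn (180°)) -> South
  R (right (90° clockwise)) -> West
  L (left (90° counter-clockwise)) -> South
  L (left (90° counter-clockwise)) -> East
  U (U-turn (180°)) -> West
  U (U-turn (180°)) -> East
  U (U-turn (180°)) -> West
  U (U-turn (180°)) -> East
Final: East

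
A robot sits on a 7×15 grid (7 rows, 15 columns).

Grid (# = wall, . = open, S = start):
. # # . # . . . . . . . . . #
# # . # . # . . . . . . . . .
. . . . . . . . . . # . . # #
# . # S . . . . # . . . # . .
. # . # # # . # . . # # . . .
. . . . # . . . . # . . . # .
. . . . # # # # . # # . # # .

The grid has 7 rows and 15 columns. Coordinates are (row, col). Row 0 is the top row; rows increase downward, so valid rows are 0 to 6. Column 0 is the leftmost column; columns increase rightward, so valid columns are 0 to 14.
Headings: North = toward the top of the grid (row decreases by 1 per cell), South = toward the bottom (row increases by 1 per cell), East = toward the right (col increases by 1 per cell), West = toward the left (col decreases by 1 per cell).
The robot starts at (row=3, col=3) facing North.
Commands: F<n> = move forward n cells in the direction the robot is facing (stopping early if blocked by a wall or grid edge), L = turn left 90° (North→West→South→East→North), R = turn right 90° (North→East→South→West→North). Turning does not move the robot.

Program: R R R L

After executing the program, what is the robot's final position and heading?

Start: (row=3, col=3), facing North
  R: turn right, now facing East
  R: turn right, now facing South
  R: turn right, now facing West
  L: turn left, now facing South
Final: (row=3, col=3), facing South

Answer: Final position: (row=3, col=3), facing South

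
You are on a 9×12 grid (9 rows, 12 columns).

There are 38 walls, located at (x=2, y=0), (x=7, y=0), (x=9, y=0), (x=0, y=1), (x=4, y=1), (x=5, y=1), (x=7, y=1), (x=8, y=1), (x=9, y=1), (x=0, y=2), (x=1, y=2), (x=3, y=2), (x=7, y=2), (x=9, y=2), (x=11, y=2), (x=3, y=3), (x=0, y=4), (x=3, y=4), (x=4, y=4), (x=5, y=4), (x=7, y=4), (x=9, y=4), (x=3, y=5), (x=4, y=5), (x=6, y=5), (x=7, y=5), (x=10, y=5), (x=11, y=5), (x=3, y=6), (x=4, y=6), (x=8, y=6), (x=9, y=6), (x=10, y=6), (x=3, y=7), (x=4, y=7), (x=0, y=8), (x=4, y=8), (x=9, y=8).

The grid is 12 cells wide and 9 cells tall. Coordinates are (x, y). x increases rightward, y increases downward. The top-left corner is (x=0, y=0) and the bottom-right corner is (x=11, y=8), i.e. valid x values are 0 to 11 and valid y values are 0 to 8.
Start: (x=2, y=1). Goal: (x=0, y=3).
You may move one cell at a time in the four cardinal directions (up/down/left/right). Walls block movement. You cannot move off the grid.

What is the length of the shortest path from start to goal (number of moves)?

BFS from (x=2, y=1) until reaching (x=0, y=3):
  Distance 0: (x=2, y=1)
  Distance 1: (x=1, y=1), (x=3, y=1), (x=2, y=2)
  Distance 2: (x=1, y=0), (x=3, y=0), (x=2, y=3)
  Distance 3: (x=0, y=0), (x=4, y=0), (x=1, y=3), (x=2, y=4)
  Distance 4: (x=5, y=0), (x=0, y=3), (x=1, y=4), (x=2, y=5)  <- goal reached here
One shortest path (4 moves): (x=2, y=1) -> (x=2, y=2) -> (x=2, y=3) -> (x=1, y=3) -> (x=0, y=3)

Answer: Shortest path length: 4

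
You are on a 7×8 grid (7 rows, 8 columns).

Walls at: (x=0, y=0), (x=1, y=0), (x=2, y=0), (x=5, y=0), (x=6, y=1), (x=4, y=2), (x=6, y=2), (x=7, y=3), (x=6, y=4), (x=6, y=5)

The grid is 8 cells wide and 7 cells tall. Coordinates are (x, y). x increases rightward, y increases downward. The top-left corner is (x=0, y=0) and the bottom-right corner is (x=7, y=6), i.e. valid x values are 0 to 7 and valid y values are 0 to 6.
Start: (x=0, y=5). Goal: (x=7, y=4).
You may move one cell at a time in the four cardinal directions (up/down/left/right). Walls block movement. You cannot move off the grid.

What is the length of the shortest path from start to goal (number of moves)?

Answer: Shortest path length: 10

Derivation:
BFS from (x=0, y=5) until reaching (x=7, y=4):
  Distance 0: (x=0, y=5)
  Distance 1: (x=0, y=4), (x=1, y=5), (x=0, y=6)
  Distance 2: (x=0, y=3), (x=1, y=4), (x=2, y=5), (x=1, y=6)
  Distance 3: (x=0, y=2), (x=1, y=3), (x=2, y=4), (x=3, y=5), (x=2, y=6)
  Distance 4: (x=0, y=1), (x=1, y=2), (x=2, y=3), (x=3, y=4), (x=4, y=5), (x=3, y=6)
  Distance 5: (x=1, y=1), (x=2, y=2), (x=3, y=3), (x=4, y=4), (x=5, y=5), (x=4, y=6)
  Distance 6: (x=2, y=1), (x=3, y=2), (x=4, y=3), (x=5, y=4), (x=5, y=6)
  Distance 7: (x=3, y=1), (x=5, y=3), (x=6, y=6)
  Distance 8: (x=3, y=0), (x=4, y=1), (x=5, y=2), (x=6, y=3), (x=7, y=6)
  Distance 9: (x=4, y=0), (x=5, y=1), (x=7, y=5)
  Distance 10: (x=7, y=4)  <- goal reached here
One shortest path (10 moves): (x=0, y=5) -> (x=1, y=5) -> (x=2, y=5) -> (x=3, y=5) -> (x=4, y=5) -> (x=5, y=5) -> (x=5, y=6) -> (x=6, y=6) -> (x=7, y=6) -> (x=7, y=5) -> (x=7, y=4)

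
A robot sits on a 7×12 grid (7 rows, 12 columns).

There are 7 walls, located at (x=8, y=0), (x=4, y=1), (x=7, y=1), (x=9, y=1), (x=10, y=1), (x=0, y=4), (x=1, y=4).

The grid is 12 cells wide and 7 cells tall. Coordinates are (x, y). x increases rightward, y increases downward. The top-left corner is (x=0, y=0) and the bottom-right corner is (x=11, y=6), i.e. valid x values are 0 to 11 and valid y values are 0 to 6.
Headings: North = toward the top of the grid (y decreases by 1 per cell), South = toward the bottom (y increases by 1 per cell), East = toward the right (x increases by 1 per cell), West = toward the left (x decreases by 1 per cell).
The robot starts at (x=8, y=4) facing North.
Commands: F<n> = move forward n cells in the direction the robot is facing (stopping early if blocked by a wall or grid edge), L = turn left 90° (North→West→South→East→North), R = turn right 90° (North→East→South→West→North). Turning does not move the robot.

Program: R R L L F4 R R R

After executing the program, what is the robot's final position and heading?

Answer: Final position: (x=8, y=1), facing West

Derivation:
Start: (x=8, y=4), facing North
  R: turn right, now facing East
  R: turn right, now facing South
  L: turn left, now facing East
  L: turn left, now facing North
  F4: move forward 3/4 (blocked), now at (x=8, y=1)
  R: turn right, now facing East
  R: turn right, now facing South
  R: turn right, now facing West
Final: (x=8, y=1), facing West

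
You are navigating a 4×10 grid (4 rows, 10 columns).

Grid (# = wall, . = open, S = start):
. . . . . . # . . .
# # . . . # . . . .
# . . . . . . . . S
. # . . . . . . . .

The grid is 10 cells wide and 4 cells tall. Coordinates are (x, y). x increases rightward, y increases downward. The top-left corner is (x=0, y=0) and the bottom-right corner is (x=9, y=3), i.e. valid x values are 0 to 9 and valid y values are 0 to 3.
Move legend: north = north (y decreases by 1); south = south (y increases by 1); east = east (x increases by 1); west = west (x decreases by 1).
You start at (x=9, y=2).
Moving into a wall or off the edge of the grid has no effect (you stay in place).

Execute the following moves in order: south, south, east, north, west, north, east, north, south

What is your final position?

Start: (x=9, y=2)
  south (south): (x=9, y=2) -> (x=9, y=3)
  south (south): blocked, stay at (x=9, y=3)
  east (east): blocked, stay at (x=9, y=3)
  north (north): (x=9, y=3) -> (x=9, y=2)
  west (west): (x=9, y=2) -> (x=8, y=2)
  north (north): (x=8, y=2) -> (x=8, y=1)
  east (east): (x=8, y=1) -> (x=9, y=1)
  north (north): (x=9, y=1) -> (x=9, y=0)
  south (south): (x=9, y=0) -> (x=9, y=1)
Final: (x=9, y=1)

Answer: Final position: (x=9, y=1)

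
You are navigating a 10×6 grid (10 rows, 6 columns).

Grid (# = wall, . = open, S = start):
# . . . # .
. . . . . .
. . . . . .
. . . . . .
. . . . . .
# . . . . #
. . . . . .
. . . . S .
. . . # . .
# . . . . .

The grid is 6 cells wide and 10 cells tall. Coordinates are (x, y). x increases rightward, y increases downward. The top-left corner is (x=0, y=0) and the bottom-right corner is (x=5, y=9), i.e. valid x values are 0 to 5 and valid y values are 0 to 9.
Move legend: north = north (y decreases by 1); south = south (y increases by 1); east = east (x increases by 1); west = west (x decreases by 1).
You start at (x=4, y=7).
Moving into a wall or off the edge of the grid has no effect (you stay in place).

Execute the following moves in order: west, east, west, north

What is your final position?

Answer: Final position: (x=3, y=6)

Derivation:
Start: (x=4, y=7)
  west (west): (x=4, y=7) -> (x=3, y=7)
  east (east): (x=3, y=7) -> (x=4, y=7)
  west (west): (x=4, y=7) -> (x=3, y=7)
  north (north): (x=3, y=7) -> (x=3, y=6)
Final: (x=3, y=6)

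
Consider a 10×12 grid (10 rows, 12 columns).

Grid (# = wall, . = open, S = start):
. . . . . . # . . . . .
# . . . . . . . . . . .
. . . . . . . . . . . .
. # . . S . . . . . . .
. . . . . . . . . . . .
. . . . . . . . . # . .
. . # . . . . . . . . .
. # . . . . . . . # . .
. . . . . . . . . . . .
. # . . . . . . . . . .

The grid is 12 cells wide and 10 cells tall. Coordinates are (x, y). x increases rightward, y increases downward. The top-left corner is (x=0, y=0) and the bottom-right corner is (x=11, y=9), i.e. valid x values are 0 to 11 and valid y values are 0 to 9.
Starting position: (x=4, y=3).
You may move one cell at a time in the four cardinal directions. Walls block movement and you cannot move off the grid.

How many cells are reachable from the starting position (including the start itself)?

Answer: Reachable cells: 112

Derivation:
BFS flood-fill from (x=4, y=3):
  Distance 0: (x=4, y=3)
  Distance 1: (x=4, y=2), (x=3, y=3), (x=5, y=3), (x=4, y=4)
  Distance 2: (x=4, y=1), (x=3, y=2), (x=5, y=2), (x=2, y=3), (x=6, y=3), (x=3, y=4), (x=5, y=4), (x=4, y=5)
  Distance 3: (x=4, y=0), (x=3, y=1), (x=5, y=1), (x=2, y=2), (x=6, y=2), (x=7, y=3), (x=2, y=4), (x=6, y=4), (x=3, y=5), (x=5, y=5), (x=4, y=6)
  Distance 4: (x=3, y=0), (x=5, y=0), (x=2, y=1), (x=6, y=1), (x=1, y=2), (x=7, y=2), (x=8, y=3), (x=1, y=4), (x=7, y=4), (x=2, y=5), (x=6, y=5), (x=3, y=6), (x=5, y=6), (x=4, y=7)
  Distance 5: (x=2, y=0), (x=1, y=1), (x=7, y=1), (x=0, y=2), (x=8, y=2), (x=9, y=3), (x=0, y=4), (x=8, y=4), (x=1, y=5), (x=7, y=5), (x=6, y=6), (x=3, y=7), (x=5, y=7), (x=4, y=8)
  Distance 6: (x=1, y=0), (x=7, y=0), (x=8, y=1), (x=9, y=2), (x=0, y=3), (x=10, y=3), (x=9, y=4), (x=0, y=5), (x=8, y=5), (x=1, y=6), (x=7, y=6), (x=2, y=7), (x=6, y=7), (x=3, y=8), (x=5, y=8), (x=4, y=9)
  Distance 7: (x=0, y=0), (x=8, y=0), (x=9, y=1), (x=10, y=2), (x=11, y=3), (x=10, y=4), (x=0, y=6), (x=8, y=6), (x=7, y=7), (x=2, y=8), (x=6, y=8), (x=3, y=9), (x=5, y=9)
  Distance 8: (x=9, y=0), (x=10, y=1), (x=11, y=2), (x=11, y=4), (x=10, y=5), (x=9, y=6), (x=0, y=7), (x=8, y=7), (x=1, y=8), (x=7, y=8), (x=2, y=9), (x=6, y=9)
  Distance 9: (x=10, y=0), (x=11, y=1), (x=11, y=5), (x=10, y=6), (x=0, y=8), (x=8, y=8), (x=7, y=9)
  Distance 10: (x=11, y=0), (x=11, y=6), (x=10, y=7), (x=9, y=8), (x=0, y=9), (x=8, y=9)
  Distance 11: (x=11, y=7), (x=10, y=8), (x=9, y=9)
  Distance 12: (x=11, y=8), (x=10, y=9)
  Distance 13: (x=11, y=9)
Total reachable: 112 (grid has 112 open cells total)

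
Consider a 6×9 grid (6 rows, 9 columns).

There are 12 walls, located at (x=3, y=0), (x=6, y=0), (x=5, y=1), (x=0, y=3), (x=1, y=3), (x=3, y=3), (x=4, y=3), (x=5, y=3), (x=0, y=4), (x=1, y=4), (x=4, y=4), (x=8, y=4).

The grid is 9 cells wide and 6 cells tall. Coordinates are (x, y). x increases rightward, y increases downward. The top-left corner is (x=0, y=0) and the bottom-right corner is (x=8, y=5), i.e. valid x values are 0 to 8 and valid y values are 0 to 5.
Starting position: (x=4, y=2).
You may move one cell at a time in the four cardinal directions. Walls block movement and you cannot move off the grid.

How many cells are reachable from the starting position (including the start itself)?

BFS flood-fill from (x=4, y=2):
  Distance 0: (x=4, y=2)
  Distance 1: (x=4, y=1), (x=3, y=2), (x=5, y=2)
  Distance 2: (x=4, y=0), (x=3, y=1), (x=2, y=2), (x=6, y=2)
  Distance 3: (x=5, y=0), (x=2, y=1), (x=6, y=1), (x=1, y=2), (x=7, y=2), (x=2, y=3), (x=6, y=3)
  Distance 4: (x=2, y=0), (x=1, y=1), (x=7, y=1), (x=0, y=2), (x=8, y=2), (x=7, y=3), (x=2, y=4), (x=6, y=4)
  Distance 5: (x=1, y=0), (x=7, y=0), (x=0, y=1), (x=8, y=1), (x=8, y=3), (x=3, y=4), (x=5, y=4), (x=7, y=4), (x=2, y=5), (x=6, y=5)
  Distance 6: (x=0, y=0), (x=8, y=0), (x=1, y=5), (x=3, y=5), (x=5, y=5), (x=7, y=5)
  Distance 7: (x=0, y=5), (x=4, y=5), (x=8, y=5)
Total reachable: 42 (grid has 42 open cells total)

Answer: Reachable cells: 42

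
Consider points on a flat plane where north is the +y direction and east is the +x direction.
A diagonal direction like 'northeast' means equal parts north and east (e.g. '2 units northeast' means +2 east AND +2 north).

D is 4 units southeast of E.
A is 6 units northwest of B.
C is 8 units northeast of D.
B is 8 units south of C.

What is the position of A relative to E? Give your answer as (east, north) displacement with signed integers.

Place E at the origin (east=0, north=0).
  D is 4 units southeast of E: delta (east=+4, north=-4); D at (east=4, north=-4).
  C is 8 units northeast of D: delta (east=+8, north=+8); C at (east=12, north=4).
  B is 8 units south of C: delta (east=+0, north=-8); B at (east=12, north=-4).
  A is 6 units northwest of B: delta (east=-6, north=+6); A at (east=6, north=2).
Therefore A relative to E: (east=6, north=2).

Answer: A is at (east=6, north=2) relative to E.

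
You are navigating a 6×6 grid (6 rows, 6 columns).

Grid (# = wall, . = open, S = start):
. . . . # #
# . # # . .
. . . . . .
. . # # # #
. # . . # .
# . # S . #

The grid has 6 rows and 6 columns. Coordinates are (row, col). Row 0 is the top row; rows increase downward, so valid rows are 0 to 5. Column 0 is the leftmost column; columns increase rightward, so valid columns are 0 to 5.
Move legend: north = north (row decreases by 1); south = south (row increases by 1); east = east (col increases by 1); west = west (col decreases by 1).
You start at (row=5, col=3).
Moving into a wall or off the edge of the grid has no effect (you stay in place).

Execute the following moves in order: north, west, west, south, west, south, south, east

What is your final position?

Start: (row=5, col=3)
  north (north): (row=5, col=3) -> (row=4, col=3)
  west (west): (row=4, col=3) -> (row=4, col=2)
  west (west): blocked, stay at (row=4, col=2)
  south (south): blocked, stay at (row=4, col=2)
  west (west): blocked, stay at (row=4, col=2)
  south (south): blocked, stay at (row=4, col=2)
  south (south): blocked, stay at (row=4, col=2)
  east (east): (row=4, col=2) -> (row=4, col=3)
Final: (row=4, col=3)

Answer: Final position: (row=4, col=3)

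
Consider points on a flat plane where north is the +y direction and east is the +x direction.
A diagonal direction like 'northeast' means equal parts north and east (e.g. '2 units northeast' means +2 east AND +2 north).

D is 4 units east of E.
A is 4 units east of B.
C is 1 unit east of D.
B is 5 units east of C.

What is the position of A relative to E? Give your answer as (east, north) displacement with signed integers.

Answer: A is at (east=14, north=0) relative to E.

Derivation:
Place E at the origin (east=0, north=0).
  D is 4 units east of E: delta (east=+4, north=+0); D at (east=4, north=0).
  C is 1 unit east of D: delta (east=+1, north=+0); C at (east=5, north=0).
  B is 5 units east of C: delta (east=+5, north=+0); B at (east=10, north=0).
  A is 4 units east of B: delta (east=+4, north=+0); A at (east=14, north=0).
Therefore A relative to E: (east=14, north=0).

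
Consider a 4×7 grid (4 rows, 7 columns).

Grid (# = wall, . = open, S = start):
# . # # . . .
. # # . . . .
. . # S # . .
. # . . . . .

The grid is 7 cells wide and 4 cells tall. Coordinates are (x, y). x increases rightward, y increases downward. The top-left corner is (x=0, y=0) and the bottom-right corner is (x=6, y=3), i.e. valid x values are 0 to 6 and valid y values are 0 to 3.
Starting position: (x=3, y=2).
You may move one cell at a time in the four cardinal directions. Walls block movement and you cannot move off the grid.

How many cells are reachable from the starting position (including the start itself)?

Answer: Reachable cells: 15

Derivation:
BFS flood-fill from (x=3, y=2):
  Distance 0: (x=3, y=2)
  Distance 1: (x=3, y=1), (x=3, y=3)
  Distance 2: (x=4, y=1), (x=2, y=3), (x=4, y=3)
  Distance 3: (x=4, y=0), (x=5, y=1), (x=5, y=3)
  Distance 4: (x=5, y=0), (x=6, y=1), (x=5, y=2), (x=6, y=3)
  Distance 5: (x=6, y=0), (x=6, y=2)
Total reachable: 15 (grid has 20 open cells total)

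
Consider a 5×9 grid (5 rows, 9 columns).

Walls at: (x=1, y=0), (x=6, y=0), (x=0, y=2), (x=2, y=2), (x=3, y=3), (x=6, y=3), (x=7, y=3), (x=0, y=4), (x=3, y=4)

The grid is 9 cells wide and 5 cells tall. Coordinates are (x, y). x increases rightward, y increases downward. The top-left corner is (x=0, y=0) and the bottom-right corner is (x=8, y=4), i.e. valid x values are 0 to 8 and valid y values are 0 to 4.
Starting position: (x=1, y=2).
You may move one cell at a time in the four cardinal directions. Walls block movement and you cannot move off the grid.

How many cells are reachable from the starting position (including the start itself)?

BFS flood-fill from (x=1, y=2):
  Distance 0: (x=1, y=2)
  Distance 1: (x=1, y=1), (x=1, y=3)
  Distance 2: (x=0, y=1), (x=2, y=1), (x=0, y=3), (x=2, y=3), (x=1, y=4)
  Distance 3: (x=0, y=0), (x=2, y=0), (x=3, y=1), (x=2, y=4)
  Distance 4: (x=3, y=0), (x=4, y=1), (x=3, y=2)
  Distance 5: (x=4, y=0), (x=5, y=1), (x=4, y=2)
  Distance 6: (x=5, y=0), (x=6, y=1), (x=5, y=2), (x=4, y=3)
  Distance 7: (x=7, y=1), (x=6, y=2), (x=5, y=3), (x=4, y=4)
  Distance 8: (x=7, y=0), (x=8, y=1), (x=7, y=2), (x=5, y=4)
  Distance 9: (x=8, y=0), (x=8, y=2), (x=6, y=4)
  Distance 10: (x=8, y=3), (x=7, y=4)
  Distance 11: (x=8, y=4)
Total reachable: 36 (grid has 36 open cells total)

Answer: Reachable cells: 36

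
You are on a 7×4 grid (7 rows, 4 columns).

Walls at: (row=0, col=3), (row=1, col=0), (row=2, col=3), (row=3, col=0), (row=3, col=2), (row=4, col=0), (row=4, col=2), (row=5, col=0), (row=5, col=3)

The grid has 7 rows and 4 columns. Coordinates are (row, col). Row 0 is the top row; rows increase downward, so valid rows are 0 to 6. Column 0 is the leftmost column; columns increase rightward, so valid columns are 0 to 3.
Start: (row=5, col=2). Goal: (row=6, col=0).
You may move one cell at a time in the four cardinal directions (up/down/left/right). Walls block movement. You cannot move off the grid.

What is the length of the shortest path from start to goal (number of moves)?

BFS from (row=5, col=2) until reaching (row=6, col=0):
  Distance 0: (row=5, col=2)
  Distance 1: (row=5, col=1), (row=6, col=2)
  Distance 2: (row=4, col=1), (row=6, col=1), (row=6, col=3)
  Distance 3: (row=3, col=1), (row=6, col=0)  <- goal reached here
One shortest path (3 moves): (row=5, col=2) -> (row=5, col=1) -> (row=6, col=1) -> (row=6, col=0)

Answer: Shortest path length: 3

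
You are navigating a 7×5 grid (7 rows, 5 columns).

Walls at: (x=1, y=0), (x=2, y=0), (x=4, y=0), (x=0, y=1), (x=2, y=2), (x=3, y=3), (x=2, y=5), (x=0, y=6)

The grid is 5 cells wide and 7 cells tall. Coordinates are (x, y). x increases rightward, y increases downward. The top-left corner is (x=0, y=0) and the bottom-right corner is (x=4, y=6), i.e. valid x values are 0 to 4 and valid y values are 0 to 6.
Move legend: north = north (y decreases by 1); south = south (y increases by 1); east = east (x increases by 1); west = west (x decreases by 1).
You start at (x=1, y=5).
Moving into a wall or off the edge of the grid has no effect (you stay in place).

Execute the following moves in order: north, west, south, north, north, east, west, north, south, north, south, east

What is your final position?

Answer: Final position: (x=1, y=3)

Derivation:
Start: (x=1, y=5)
  north (north): (x=1, y=5) -> (x=1, y=4)
  west (west): (x=1, y=4) -> (x=0, y=4)
  south (south): (x=0, y=4) -> (x=0, y=5)
  north (north): (x=0, y=5) -> (x=0, y=4)
  north (north): (x=0, y=4) -> (x=0, y=3)
  east (east): (x=0, y=3) -> (x=1, y=3)
  west (west): (x=1, y=3) -> (x=0, y=3)
  north (north): (x=0, y=3) -> (x=0, y=2)
  south (south): (x=0, y=2) -> (x=0, y=3)
  north (north): (x=0, y=3) -> (x=0, y=2)
  south (south): (x=0, y=2) -> (x=0, y=3)
  east (east): (x=0, y=3) -> (x=1, y=3)
Final: (x=1, y=3)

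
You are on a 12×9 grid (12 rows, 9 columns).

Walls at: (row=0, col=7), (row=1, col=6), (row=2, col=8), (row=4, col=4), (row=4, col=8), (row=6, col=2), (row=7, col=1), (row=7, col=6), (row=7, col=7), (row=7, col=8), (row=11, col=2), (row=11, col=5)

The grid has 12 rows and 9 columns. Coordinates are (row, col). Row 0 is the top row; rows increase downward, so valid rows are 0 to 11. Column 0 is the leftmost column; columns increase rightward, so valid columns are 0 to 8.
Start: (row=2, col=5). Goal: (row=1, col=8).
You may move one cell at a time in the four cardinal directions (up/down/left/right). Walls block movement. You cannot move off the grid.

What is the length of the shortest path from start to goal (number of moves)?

BFS from (row=2, col=5) until reaching (row=1, col=8):
  Distance 0: (row=2, col=5)
  Distance 1: (row=1, col=5), (row=2, col=4), (row=2, col=6), (row=3, col=5)
  Distance 2: (row=0, col=5), (row=1, col=4), (row=2, col=3), (row=2, col=7), (row=3, col=4), (row=3, col=6), (row=4, col=5)
  Distance 3: (row=0, col=4), (row=0, col=6), (row=1, col=3), (row=1, col=7), (row=2, col=2), (row=3, col=3), (row=3, col=7), (row=4, col=6), (row=5, col=5)
  Distance 4: (row=0, col=3), (row=1, col=2), (row=1, col=8), (row=2, col=1), (row=3, col=2), (row=3, col=8), (row=4, col=3), (row=4, col=7), (row=5, col=4), (row=5, col=6), (row=6, col=5)  <- goal reached here
One shortest path (4 moves): (row=2, col=5) -> (row=2, col=6) -> (row=2, col=7) -> (row=1, col=7) -> (row=1, col=8)

Answer: Shortest path length: 4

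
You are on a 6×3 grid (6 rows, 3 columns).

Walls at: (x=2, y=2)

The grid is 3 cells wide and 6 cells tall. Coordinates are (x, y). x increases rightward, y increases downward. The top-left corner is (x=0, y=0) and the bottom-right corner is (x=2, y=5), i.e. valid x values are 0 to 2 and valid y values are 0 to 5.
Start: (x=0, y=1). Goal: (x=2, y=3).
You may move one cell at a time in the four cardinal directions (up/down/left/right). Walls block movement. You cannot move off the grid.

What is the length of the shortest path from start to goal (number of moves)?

Answer: Shortest path length: 4

Derivation:
BFS from (x=0, y=1) until reaching (x=2, y=3):
  Distance 0: (x=0, y=1)
  Distance 1: (x=0, y=0), (x=1, y=1), (x=0, y=2)
  Distance 2: (x=1, y=0), (x=2, y=1), (x=1, y=2), (x=0, y=3)
  Distance 3: (x=2, y=0), (x=1, y=3), (x=0, y=4)
  Distance 4: (x=2, y=3), (x=1, y=4), (x=0, y=5)  <- goal reached here
One shortest path (4 moves): (x=0, y=1) -> (x=1, y=1) -> (x=1, y=2) -> (x=1, y=3) -> (x=2, y=3)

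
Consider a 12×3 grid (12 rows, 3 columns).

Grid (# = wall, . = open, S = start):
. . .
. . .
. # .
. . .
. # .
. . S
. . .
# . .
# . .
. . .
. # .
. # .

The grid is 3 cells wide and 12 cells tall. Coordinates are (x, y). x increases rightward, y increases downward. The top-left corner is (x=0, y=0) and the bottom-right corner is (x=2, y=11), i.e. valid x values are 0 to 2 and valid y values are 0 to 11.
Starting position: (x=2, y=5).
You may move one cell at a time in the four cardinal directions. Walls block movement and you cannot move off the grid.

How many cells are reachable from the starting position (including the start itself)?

Answer: Reachable cells: 30

Derivation:
BFS flood-fill from (x=2, y=5):
  Distance 0: (x=2, y=5)
  Distance 1: (x=2, y=4), (x=1, y=5), (x=2, y=6)
  Distance 2: (x=2, y=3), (x=0, y=5), (x=1, y=6), (x=2, y=7)
  Distance 3: (x=2, y=2), (x=1, y=3), (x=0, y=4), (x=0, y=6), (x=1, y=7), (x=2, y=8)
  Distance 4: (x=2, y=1), (x=0, y=3), (x=1, y=8), (x=2, y=9)
  Distance 5: (x=2, y=0), (x=1, y=1), (x=0, y=2), (x=1, y=9), (x=2, y=10)
  Distance 6: (x=1, y=0), (x=0, y=1), (x=0, y=9), (x=2, y=11)
  Distance 7: (x=0, y=0), (x=0, y=10)
  Distance 8: (x=0, y=11)
Total reachable: 30 (grid has 30 open cells total)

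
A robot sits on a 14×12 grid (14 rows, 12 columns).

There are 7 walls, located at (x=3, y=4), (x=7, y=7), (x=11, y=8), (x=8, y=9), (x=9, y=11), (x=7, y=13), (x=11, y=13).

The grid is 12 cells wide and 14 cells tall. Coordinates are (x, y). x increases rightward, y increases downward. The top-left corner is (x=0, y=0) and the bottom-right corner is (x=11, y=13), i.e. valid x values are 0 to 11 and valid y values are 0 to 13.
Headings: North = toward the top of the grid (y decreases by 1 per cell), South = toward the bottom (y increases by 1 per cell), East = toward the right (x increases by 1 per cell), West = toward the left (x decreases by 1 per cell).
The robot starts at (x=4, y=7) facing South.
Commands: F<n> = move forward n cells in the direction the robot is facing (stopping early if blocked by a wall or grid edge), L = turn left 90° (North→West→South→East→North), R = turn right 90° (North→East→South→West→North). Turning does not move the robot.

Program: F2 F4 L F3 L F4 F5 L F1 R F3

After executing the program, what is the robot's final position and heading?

Answer: Final position: (x=5, y=1), facing North

Derivation:
Start: (x=4, y=7), facing South
  F2: move forward 2, now at (x=4, y=9)
  F4: move forward 4, now at (x=4, y=13)
  L: turn left, now facing East
  F3: move forward 2/3 (blocked), now at (x=6, y=13)
  L: turn left, now facing North
  F4: move forward 4, now at (x=6, y=9)
  F5: move forward 5, now at (x=6, y=4)
  L: turn left, now facing West
  F1: move forward 1, now at (x=5, y=4)
  R: turn right, now facing North
  F3: move forward 3, now at (x=5, y=1)
Final: (x=5, y=1), facing North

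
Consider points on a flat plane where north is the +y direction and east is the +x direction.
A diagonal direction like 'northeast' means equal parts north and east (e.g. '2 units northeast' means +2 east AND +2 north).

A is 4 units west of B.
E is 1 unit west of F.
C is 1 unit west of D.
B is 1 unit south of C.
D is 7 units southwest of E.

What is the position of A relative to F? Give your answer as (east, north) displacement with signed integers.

Answer: A is at (east=-13, north=-8) relative to F.

Derivation:
Place F at the origin (east=0, north=0).
  E is 1 unit west of F: delta (east=-1, north=+0); E at (east=-1, north=0).
  D is 7 units southwest of E: delta (east=-7, north=-7); D at (east=-8, north=-7).
  C is 1 unit west of D: delta (east=-1, north=+0); C at (east=-9, north=-7).
  B is 1 unit south of C: delta (east=+0, north=-1); B at (east=-9, north=-8).
  A is 4 units west of B: delta (east=-4, north=+0); A at (east=-13, north=-8).
Therefore A relative to F: (east=-13, north=-8).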